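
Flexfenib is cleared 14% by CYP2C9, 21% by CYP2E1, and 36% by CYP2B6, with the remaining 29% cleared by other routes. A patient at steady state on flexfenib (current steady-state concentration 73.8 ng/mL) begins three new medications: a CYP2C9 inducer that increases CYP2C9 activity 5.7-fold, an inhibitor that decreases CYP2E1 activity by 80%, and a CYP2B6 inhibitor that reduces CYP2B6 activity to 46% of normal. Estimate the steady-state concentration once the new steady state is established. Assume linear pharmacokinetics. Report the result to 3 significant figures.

57.0 ng/mL

The CYP2C9 pathway (14% of clearance) increases to 5.7× activity: 0.14 × 5.7 = 0.798.
The CYP2E1 pathway (21% of clearance) is reduced to 0.2× activity: 0.21 × 0.2 = 0.042.
The CYP2B6 pathway (36% of clearance) falls to 0.46× activity: 0.36 × 0.46 = 0.1656.
The remaining 29% of clearance is unaffected.
New clearance relative to baseline: 0.798 + 0.042 + 0.1656 + 0.29 = 1.2956.
Steady-state concentration ∝ 1/CL: new value = 73.8 / 1.2956 = 57.0 ng/mL.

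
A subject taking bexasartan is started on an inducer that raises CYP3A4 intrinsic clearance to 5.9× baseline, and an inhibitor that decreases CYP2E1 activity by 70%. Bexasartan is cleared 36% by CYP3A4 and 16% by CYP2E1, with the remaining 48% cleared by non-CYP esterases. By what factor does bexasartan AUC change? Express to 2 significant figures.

0.38

The CYP3A4 pathway (36% of clearance) increases to 5.9× activity: 0.36 × 5.9 = 2.124.
The CYP2E1 pathway (16% of clearance) drops to 0.3× activity: 0.16 × 0.3 = 0.048.
Non-CYP routes (48%) are unchanged.
CL_new/CL_old = 2.124 + 0.048 + 0.48 = 2.652.
Because AUC varies inversely with clearance, the combined effect is 1 / 2.652 = 0.38.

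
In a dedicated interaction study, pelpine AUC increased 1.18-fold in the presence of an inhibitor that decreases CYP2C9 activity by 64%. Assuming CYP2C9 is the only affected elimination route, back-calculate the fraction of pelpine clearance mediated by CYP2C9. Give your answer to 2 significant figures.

0.24

CL'/CL = 1 / 1.18 = 0.8475
0.36·fm + (1 − fm) = 0.8475
fm = (0.8475 − 1) / (0.36 − 1) = 0.24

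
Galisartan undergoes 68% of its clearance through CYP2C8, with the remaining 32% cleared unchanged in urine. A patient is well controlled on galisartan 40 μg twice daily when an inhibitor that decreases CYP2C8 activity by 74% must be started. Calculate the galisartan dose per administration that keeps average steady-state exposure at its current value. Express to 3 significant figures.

19.9 μg

The CYP2C8 pathway (68% of clearance) drops to 0.26× activity: 0.68 × 0.26 = 0.1768.
Non-CYP routes (32%) are unchanged.
CL_new/CL_old = 0.1768 + 0.32 = 0.4968.
Css,avg = (dose rate)/CL, so holding Css fixed requires dose ∝ CL: 40 × 0.4968 = 19.9 μg.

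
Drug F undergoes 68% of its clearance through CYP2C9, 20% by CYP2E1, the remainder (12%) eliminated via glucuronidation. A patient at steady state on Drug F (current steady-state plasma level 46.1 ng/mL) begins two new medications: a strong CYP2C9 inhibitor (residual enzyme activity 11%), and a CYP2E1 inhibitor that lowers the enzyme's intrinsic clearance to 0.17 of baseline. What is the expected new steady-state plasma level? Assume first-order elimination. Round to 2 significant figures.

2.0 × 10² ng/mL

The CYP2C9 pathway (68% of clearance) is reduced to 0.11× activity: 0.68 × 0.11 = 0.0748.
The CYP2E1 pathway (20% of clearance) falls to 0.17× activity: 0.2 × 0.17 = 0.034.
Non-CYP routes (12%) are unchanged.
CL_new/CL_old = 0.0748 + 0.034 + 0.12 = 0.2288.
New steady-state plasma level = 46.1 / 0.2288 = 2.0 × 10² ng/mL (concentration scales inversely with clearance).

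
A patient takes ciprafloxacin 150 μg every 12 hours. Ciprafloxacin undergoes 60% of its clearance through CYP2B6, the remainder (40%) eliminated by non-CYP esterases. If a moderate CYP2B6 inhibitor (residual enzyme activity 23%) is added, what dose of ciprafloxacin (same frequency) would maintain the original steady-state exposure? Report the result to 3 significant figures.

CYP2B6: 0.6 × 0.23 = 0.138
Other: 0.4 (unchanged)
Relative clearance = 0.138 + 0.4 = 0.538.
Exposure is unchanged when dose changes in proportion to clearance. New dose = 150 μg × 0.538 = 80.7 μg.

80.7 μg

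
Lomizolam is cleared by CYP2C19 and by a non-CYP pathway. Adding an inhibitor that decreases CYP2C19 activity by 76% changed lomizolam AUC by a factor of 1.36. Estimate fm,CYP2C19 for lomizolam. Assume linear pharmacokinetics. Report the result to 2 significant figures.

Write x for the fraction cleared via CYP2C19. The observed AUC change means clearance fell to 1/1.36 = 0.7353 of baseline.
Only the CYP2C19 route changed, so 0.7353 = x·0.24 + (1 − x), giving x = 0.35.

0.35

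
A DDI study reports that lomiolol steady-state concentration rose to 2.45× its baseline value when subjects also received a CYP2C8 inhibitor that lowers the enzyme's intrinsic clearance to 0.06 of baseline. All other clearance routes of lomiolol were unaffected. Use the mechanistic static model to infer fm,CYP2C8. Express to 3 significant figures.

0.630

CL'/CL = 1 / 2.45 = 0.4082
0.06·fm + (1 − fm) = 0.4082
fm = (0.4082 − 1) / (0.06 − 1) = 0.630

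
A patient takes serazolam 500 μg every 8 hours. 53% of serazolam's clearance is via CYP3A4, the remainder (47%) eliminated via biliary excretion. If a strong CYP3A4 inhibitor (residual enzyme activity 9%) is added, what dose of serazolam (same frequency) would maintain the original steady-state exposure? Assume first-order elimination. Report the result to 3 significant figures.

The CYP3A4 pathway (53% of clearance) drops to 0.09× activity: 0.53 × 0.09 = 0.0477.
Non-CYP routes (47%) are unchanged.
CL_new/CL_old = 0.0477 + 0.47 = 0.5177.
To maintain the same steady-state level, dose must scale with clearance: new dose = 500 × 0.5177 = 259 μg.

259 μg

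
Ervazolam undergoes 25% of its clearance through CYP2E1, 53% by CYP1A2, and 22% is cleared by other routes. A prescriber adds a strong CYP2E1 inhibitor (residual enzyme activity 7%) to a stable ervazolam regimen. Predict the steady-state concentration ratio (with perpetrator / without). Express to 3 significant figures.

The CYP2E1 pathway (25% of clearance) falls to 0.07× activity: 0.25 × 0.07 = 0.0175.
CYP1A2 (53%) and the residual 22% are unaffected.
New clearance relative to baseline: 0.0175 + 0.53 + 0.22 = 0.7675.
Steady-state concentration is inversely proportional to clearance, so the fold-change is 1 / 0.7675 = 1.30.

1.30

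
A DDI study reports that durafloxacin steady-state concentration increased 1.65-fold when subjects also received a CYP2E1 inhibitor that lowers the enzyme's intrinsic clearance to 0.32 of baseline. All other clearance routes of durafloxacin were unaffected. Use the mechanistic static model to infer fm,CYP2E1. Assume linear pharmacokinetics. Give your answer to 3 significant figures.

CL'/CL = 1 / 1.65 = 0.6061
0.32·fm + (1 − fm) = 0.6061
fm = (0.6061 − 1) / (0.32 − 1) = 0.579

0.579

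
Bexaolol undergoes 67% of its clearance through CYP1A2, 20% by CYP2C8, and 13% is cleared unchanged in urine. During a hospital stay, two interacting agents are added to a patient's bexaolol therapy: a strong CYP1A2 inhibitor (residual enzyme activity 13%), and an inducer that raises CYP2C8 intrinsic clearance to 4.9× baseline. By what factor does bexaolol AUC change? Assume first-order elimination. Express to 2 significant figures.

0.84

CYP1A2: 0.67 × 0.13 = 0.0871
CYP2C8: 0.2 × 4.9 = 0.98
Other: 0.13 (unchanged)
Relative clearance = 0.0871 + 0.98 + 0.13 = 1.1971.
Net AUC ratio = 1 / 1.1971 = 0.84.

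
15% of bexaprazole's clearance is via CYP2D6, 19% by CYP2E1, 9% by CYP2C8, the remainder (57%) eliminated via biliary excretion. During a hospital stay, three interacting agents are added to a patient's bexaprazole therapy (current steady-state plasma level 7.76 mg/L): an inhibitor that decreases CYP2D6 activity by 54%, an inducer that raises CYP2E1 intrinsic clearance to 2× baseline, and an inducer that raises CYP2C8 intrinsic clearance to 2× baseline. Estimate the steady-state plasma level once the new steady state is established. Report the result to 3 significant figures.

The CYP2D6 pathway (15% of clearance) falls to 0.46× activity: 0.15 × 0.46 = 0.069.
The CYP2E1 pathway (19% of clearance) is boosted to 2× activity: 0.19 × 2 = 0.38.
The CYP2C8 pathway (9% of clearance) rises to 2× activity: 0.09 × 2 = 0.18.
Non-CYP routes (57%) are unchanged.
CL_new/CL_old = 0.069 + 0.38 + 0.18 + 0.57 = 1.199.
Dividing the baseline by the relative clearance: 7.76 / 1.199 = 6.47 mg/L.

6.47 mg/L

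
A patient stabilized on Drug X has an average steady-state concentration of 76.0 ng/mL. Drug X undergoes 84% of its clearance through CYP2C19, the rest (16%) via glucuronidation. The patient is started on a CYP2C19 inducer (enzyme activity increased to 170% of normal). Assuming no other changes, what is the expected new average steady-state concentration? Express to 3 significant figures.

CYP2C19: 0.84 × 1.7 = 1.428
Other: 0.16 (unchanged)
New clearance relative to baseline: 1.428 + 0.16 = 1.588.
Average steady-state concentration ∝ 1/CL, so new value = 76.0 / 1.588 = 47.9 ng/mL.

47.9 ng/mL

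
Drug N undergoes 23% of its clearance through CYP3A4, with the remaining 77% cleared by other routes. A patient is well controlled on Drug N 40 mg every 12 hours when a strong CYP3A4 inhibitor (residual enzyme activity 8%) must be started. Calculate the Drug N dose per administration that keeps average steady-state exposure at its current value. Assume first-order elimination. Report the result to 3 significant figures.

The CYP3A4 pathway (23% of clearance) falls to 0.08× activity: 0.23 × 0.08 = 0.0184.
The remaining 77% of clearance is unaffected.
Relative clearance = 0.0184 + 0.77 = 0.7884.
Css,avg = (dose rate)/CL, so holding Css fixed requires dose ∝ CL: 40 × 0.7884 = 31.5 mg.

31.5 mg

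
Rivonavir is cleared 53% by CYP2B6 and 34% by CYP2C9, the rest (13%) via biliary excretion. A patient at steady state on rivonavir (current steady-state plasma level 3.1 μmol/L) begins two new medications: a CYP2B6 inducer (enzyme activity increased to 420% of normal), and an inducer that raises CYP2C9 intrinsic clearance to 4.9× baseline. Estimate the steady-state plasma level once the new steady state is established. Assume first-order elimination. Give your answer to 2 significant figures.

CYP2B6: 0.53 × 4.2 = 2.226
CYP2C9: 0.34 × 4.9 = 1.666
Other: 0.13 (unchanged)
New clearance relative to baseline: 2.226 + 1.666 + 0.13 = 4.022.
New steady-state plasma level = 3.1 / 4.022 = 0.77 μmol/L (concentration scales inversely with clearance).

0.77 μmol/L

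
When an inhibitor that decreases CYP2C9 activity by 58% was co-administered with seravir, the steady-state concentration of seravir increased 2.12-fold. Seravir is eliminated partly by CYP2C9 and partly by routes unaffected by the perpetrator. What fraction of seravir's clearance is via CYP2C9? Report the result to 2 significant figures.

Write x for the fraction cleared via CYP2C9. The observed steady-state concentration change means clearance fell to 1/2.12 = 0.4717 of baseline.
Only the CYP2C9 route changed, so 0.4717 = x·0.42 + (1 − x), giving x = 0.91.

0.91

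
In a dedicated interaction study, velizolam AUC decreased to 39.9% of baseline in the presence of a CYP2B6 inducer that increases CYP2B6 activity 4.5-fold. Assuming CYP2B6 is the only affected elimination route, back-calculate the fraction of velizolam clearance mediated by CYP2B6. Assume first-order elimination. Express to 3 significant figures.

CL'/CL = 1 / 0.399 = 2.506
4.5·fm + (1 − fm) = 2.506
fm = (2.506 − 1) / (4.5 − 1) = 0.430

0.430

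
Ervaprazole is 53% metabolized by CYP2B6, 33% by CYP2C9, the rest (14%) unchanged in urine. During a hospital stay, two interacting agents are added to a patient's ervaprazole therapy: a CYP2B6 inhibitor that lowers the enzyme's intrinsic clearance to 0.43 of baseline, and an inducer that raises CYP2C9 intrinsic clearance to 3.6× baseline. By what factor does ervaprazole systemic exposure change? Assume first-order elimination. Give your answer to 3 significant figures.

The CYP2B6 pathway (53% of clearance) drops to 0.43× activity: 0.53 × 0.43 = 0.2279.
The CYP2C9 pathway (33% of clearance) increases to 3.6× activity: 0.33 × 3.6 = 1.188.
The remaining 14% of clearance is unaffected.
Relative clearance = 0.2279 + 1.188 + 0.14 = 1.5559.
Net systemic exposure ratio = 1 / 1.5559 = 0.643.

0.643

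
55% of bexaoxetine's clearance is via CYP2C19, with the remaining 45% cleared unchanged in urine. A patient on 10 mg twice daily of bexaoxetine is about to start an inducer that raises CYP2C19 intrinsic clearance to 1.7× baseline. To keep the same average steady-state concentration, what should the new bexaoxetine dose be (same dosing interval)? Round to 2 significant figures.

14 mg

CYP2C19: 0.55 × 1.7 = 0.935
Other: 0.45 (unchanged)
CL_new/CL_old = 0.935 + 0.45 = 1.385.
To maintain the same steady-state level, dose must scale with clearance: new dose = 10 × 1.385 = 14 mg.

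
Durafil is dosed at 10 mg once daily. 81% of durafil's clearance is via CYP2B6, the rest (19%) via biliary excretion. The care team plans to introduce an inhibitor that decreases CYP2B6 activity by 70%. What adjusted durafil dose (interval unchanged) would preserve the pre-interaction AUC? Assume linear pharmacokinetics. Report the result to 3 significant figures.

4.33 mg

The CYP2B6 pathway (81% of clearance) drops to 0.3× activity: 0.81 × 0.3 = 0.243.
Non-CYP routes (19%) are unchanged.
New clearance relative to baseline: 0.243 + 0.19 = 0.433.
Css,avg = (dose rate)/CL, so holding Css fixed requires dose ∝ CL: 10 × 0.433 = 4.33 mg.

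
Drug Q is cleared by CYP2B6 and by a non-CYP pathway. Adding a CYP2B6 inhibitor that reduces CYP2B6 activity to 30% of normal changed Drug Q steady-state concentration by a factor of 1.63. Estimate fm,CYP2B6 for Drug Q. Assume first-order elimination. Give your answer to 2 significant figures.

0.55

Let x = fm,CYP2B6. Because steady-state concentration ∝ 1/CL, relative clearance fell to 1/1.63 = 0.6135.
Only the CYP2B6 route changed, so 0.6135 = x·0.3 + (1 − x), giving x = 0.55.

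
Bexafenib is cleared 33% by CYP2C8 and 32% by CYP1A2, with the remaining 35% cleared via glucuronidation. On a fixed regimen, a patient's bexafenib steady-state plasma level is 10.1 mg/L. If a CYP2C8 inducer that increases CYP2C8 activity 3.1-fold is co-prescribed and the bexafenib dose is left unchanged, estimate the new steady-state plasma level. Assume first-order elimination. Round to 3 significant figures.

5.97 mg/L

The CYP2C8 pathway (33% of clearance) increases to 3.1× activity: 0.33 × 3.1 = 1.023.
CYP1A2 (32%) and the residual 35% are unaffected.
New clearance relative to baseline: 1.023 + 0.32 + 0.35 = 1.693.
New steady-state plasma level = baseline ÷ relative clearance = 10.1 / 1.693 = 5.97 mg/L.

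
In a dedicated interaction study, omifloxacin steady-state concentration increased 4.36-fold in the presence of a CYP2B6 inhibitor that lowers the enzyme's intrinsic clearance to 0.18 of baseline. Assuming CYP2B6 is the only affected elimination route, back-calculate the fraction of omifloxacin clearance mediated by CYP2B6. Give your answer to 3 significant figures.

CL'/CL = 1 / 4.36 = 0.2294
0.18·fm + (1 − fm) = 0.2294
fm = (0.2294 − 1) / (0.18 − 1) = 0.940

0.940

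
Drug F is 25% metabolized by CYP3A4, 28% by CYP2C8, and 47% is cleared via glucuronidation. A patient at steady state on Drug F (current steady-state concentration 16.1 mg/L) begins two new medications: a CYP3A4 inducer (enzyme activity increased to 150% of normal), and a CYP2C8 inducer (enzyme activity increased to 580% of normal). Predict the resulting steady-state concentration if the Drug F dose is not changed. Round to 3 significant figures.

The CYP3A4 pathway (25% of clearance) increases to 1.5× activity: 0.25 × 1.5 = 0.375.
The CYP2C8 pathway (28% of clearance) rises to 5.8× activity: 0.28 × 5.8 = 1.624.
Non-CYP routes (47%) are unchanged.
New clearance relative to baseline: 0.375 + 1.624 + 0.47 = 2.469.
Dividing the baseline by the relative clearance: 16.1 / 2.469 = 6.52 mg/L.

6.52 mg/L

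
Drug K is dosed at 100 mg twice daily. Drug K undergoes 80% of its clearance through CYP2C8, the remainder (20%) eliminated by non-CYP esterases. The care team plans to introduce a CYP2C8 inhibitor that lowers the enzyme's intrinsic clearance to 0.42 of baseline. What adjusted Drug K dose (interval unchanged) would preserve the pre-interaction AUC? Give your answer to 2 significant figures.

The CYP2C8 pathway (80% of clearance) drops to 0.42× activity: 0.8 × 0.42 = 0.336.
The remaining 20% of clearance is unaffected.
Relative clearance = 0.336 + 0.2 = 0.536.
Css,avg = (dose rate)/CL, so holding Css fixed requires dose ∝ CL: 100 × 0.536 = 54 mg.

54 mg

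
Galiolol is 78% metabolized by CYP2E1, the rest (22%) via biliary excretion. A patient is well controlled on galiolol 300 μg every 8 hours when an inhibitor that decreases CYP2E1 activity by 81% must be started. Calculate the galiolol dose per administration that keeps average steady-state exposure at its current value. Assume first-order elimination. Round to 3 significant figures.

110 μg

The CYP2E1 pathway (78% of clearance) is reduced to 0.19× activity: 0.78 × 0.19 = 0.1482.
The remaining 22% of clearance is unaffected.
Relative clearance = 0.1482 + 0.22 = 0.3682.
To maintain the same steady-state level, dose must scale with clearance: new dose = 300 × 0.3682 = 110 μg.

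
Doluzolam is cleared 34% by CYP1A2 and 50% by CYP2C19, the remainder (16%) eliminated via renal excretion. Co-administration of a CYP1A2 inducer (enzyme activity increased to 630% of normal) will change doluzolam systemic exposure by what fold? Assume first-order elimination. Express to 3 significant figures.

0.357

The CYP1A2 pathway (34% of clearance) increases to 6.3× activity: 0.34 × 6.3 = 2.142.
CYP2C19 (50%) and the residual 16% are unaffected.
New clearance relative to baseline: 2.142 + 0.5 + 0.16 = 2.802.
Systemic exposure is inversely proportional to clearance, so the fold-change is 1 / 2.802 = 0.357.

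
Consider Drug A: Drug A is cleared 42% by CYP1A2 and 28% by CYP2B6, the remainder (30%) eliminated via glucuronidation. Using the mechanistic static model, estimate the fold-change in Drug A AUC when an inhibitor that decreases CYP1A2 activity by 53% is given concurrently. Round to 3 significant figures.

CYP1A2: 0.42 × 0.47 = 0.1974
CYP2B6: 0.28 (unchanged)
Other: 0.3 (unchanged)
New clearance relative to baseline: 0.1974 + 0.28 + 0.3 = 0.7774.
AUC is inversely proportional to clearance, so the fold-change is 1 / 0.7774 = 1.29.

1.29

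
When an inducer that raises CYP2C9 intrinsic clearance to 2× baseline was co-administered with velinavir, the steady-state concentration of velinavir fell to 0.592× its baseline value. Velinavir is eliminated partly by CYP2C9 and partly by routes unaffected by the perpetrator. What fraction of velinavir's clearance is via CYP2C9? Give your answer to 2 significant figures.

0.69

Call the CYP2C9 fraction fm. After the interaction, CL_new/CL_old = fm × 2 + (1 − fm).
Steady-state concentration ratio = 1 / (new CL fraction), so new CL fraction = 1 / 0.592 = 1.689.
fm × 2 + 1 − fm = 1.689  ⇒  fm × (2 − 1) = 0.6892  ⇒  fm = 0.69.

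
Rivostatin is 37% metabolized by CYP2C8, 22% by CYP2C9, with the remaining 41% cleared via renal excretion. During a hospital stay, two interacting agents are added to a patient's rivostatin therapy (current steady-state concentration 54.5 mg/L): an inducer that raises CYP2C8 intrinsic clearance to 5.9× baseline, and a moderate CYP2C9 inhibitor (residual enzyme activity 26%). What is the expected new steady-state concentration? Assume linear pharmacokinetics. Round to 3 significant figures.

The CYP2C8 pathway (37% of clearance) is boosted to 5.9× activity: 0.37 × 5.9 = 2.183.
The CYP2C9 pathway (22% of clearance) falls to 0.26× activity: 0.22 × 0.26 = 0.0572.
The remaining 41% of clearance is unaffected.
Relative clearance = 2.183 + 0.0572 + 0.41 = 2.6502.
Dividing the baseline by the relative clearance: 54.5 / 2.6502 = 20.6 mg/L.

20.6 mg/L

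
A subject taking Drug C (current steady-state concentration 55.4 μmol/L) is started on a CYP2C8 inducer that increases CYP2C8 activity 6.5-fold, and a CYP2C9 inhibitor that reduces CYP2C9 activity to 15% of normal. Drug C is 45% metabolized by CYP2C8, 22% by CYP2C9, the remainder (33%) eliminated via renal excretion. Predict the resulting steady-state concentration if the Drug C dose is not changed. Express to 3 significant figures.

16.8 μmol/L

The CYP2C8 pathway (45% of clearance) increases to 6.5× activity: 0.45 × 6.5 = 2.925.
The CYP2C9 pathway (22% of clearance) drops to 0.15× activity: 0.22 × 0.15 = 0.033.
The remaining 33% of clearance is unaffected.
Relative clearance = 2.925 + 0.033 + 0.33 = 3.288.
Steady-state concentration ∝ 1/CL: new value = 55.4 / 3.288 = 16.8 μmol/L.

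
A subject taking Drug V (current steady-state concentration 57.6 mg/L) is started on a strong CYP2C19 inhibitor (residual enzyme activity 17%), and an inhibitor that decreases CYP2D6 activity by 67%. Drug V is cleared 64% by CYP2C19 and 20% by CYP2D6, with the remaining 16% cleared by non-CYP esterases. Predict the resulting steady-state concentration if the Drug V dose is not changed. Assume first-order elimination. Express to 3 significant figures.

172 mg/L

The CYP2C19 pathway (64% of clearance) is reduced to 0.17× activity: 0.64 × 0.17 = 0.1088.
The CYP2D6 pathway (20% of clearance) falls to 0.33× activity: 0.2 × 0.33 = 0.066.
The remaining 16% of clearance is unaffected.
New clearance relative to baseline: 0.1088 + 0.066 + 0.16 = 0.3348.
New steady-state concentration = 57.6 / 0.3348 = 172 mg/L (concentration scales inversely with clearance).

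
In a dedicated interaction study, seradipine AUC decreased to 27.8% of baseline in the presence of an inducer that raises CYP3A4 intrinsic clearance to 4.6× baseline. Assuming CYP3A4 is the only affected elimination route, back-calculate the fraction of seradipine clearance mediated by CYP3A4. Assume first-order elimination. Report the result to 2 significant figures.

Let x = fm,CYP3A4. Because AUC ∝ 1/CL, relative clearance rose to 1/0.278 = 3.597.
Only the CYP3A4 route changed, so 3.597 = x·4.6 + (1 − x), giving x = 0.72.

0.72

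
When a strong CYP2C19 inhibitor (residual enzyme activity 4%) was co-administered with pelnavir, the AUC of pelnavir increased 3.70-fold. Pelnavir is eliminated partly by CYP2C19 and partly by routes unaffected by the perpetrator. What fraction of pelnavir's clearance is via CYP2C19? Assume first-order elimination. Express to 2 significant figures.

0.76

Let x = fm,CYP2C19. Because AUC ∝ 1/CL, relative clearance fell to 1/3.70 = 0.2703.
Setting x·0.04 + (1 − x) = 0.2703 and solving: x = (0.2703 − 1)/(0.04 − 1) = 0.76.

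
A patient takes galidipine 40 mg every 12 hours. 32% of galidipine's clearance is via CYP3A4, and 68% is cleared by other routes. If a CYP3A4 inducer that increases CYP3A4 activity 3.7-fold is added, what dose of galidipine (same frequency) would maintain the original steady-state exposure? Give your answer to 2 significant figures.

75 mg

CYP3A4: 0.32 × 3.7 = 1.184
Other: 0.68 (unchanged)
New clearance relative to baseline: 1.184 + 0.68 = 1.864.
Css,avg = (dose rate)/CL, so holding Css fixed requires dose ∝ CL: 40 × 1.864 = 75 mg.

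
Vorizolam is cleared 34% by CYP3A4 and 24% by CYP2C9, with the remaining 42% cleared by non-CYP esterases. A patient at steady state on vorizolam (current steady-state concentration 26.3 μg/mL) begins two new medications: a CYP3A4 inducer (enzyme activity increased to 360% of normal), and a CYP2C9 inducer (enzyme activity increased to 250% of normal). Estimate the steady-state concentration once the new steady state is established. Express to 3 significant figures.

11.7 μg/mL

The CYP3A4 pathway (34% of clearance) increases to 3.6× activity: 0.34 × 3.6 = 1.224.
The CYP2C9 pathway (24% of clearance) increases to 2.5× activity: 0.24 × 2.5 = 0.6.
The remaining 42% of clearance is unaffected.
Relative clearance = 1.224 + 0.6 + 0.42 = 2.244.
New steady-state concentration = 26.3 / 2.244 = 11.7 μg/mL (concentration scales inversely with clearance).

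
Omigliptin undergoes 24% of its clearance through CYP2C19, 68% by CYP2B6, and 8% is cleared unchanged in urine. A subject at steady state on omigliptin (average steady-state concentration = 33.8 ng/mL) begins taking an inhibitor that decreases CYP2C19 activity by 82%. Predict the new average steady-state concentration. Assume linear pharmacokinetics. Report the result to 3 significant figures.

42.1 ng/mL

CYP2C19: 0.24 × 0.18 = 0.0432
CYP2B6: 0.68 (unchanged)
Other: 0.08 (unchanged)
CL_new/CL_old = 0.0432 + 0.68 + 0.08 = 0.8032.
Average steady-state concentration ∝ 1/CL, so new value = 33.8 / 0.8032 = 42.1 ng/mL.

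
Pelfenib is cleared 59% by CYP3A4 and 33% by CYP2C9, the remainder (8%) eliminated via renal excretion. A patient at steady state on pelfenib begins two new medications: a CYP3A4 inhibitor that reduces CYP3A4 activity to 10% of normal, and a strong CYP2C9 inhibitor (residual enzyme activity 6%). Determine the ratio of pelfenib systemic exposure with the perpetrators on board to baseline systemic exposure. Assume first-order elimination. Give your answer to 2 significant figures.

The CYP3A4 pathway (59% of clearance) drops to 0.1× activity: 0.59 × 0.1 = 0.059.
The CYP2C9 pathway (33% of clearance) falls to 0.06× activity: 0.33 × 0.06 = 0.0198.
The remaining 8% of clearance is unaffected.
New clearance relative to baseline: 0.059 + 0.0198 + 0.08 = 0.1588.
Net systemic exposure ratio = 1 / 0.1588 = 6.3.

6.3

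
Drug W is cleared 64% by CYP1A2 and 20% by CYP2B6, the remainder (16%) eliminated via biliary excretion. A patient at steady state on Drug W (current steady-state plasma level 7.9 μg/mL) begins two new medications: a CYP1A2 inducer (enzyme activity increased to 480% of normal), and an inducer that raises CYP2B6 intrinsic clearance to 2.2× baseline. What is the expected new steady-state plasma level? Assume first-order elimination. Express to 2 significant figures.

The CYP1A2 pathway (64% of clearance) is boosted to 4.8× activity: 0.64 × 4.8 = 3.072.
The CYP2B6 pathway (20% of clearance) rises to 2.2× activity: 0.2 × 2.2 = 0.44.
Non-CYP routes (16%) are unchanged.
Relative clearance = 3.072 + 0.44 + 0.16 = 3.672.
New steady-state plasma level = 7.9 / 3.672 = 2.2 μg/mL (concentration scales inversely with clearance).

2.2 μg/mL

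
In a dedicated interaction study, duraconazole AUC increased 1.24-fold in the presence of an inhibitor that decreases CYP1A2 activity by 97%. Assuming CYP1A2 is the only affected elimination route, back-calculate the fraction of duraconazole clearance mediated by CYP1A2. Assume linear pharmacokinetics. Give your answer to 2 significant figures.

Call the CYP1A2 fraction fm. After the interaction, CL_new/CL_old = fm × 0.03 + (1 − fm).
AUC ratio = 1 / (new CL fraction), so new CL fraction = 1 / 1.24 = 0.8065.
fm × 0.03 + 1 − fm = 0.8065  ⇒  fm × (0.03 − 1) = −0.1935  ⇒  fm = 0.20.

0.20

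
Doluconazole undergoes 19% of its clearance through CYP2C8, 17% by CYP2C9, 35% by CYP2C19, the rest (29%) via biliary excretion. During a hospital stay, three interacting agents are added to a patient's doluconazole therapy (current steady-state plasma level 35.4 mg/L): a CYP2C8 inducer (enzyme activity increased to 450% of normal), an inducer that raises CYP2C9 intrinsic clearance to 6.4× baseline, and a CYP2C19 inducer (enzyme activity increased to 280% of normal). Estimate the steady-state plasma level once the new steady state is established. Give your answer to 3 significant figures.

11.0 mg/L

The CYP2C8 pathway (19% of clearance) is boosted to 4.5× activity: 0.19 × 4.5 = 0.855.
The CYP2C9 pathway (17% of clearance) is boosted to 6.4× activity: 0.17 × 6.4 = 1.088.
The CYP2C19 pathway (35% of clearance) rises to 2.8× activity: 0.35 × 2.8 = 0.98.
Non-CYP routes (29%) are unchanged.
Relative clearance = 0.855 + 1.088 + 0.98 + 0.29 = 3.213.
Dividing the baseline by the relative clearance: 35.4 / 3.213 = 11.0 mg/L.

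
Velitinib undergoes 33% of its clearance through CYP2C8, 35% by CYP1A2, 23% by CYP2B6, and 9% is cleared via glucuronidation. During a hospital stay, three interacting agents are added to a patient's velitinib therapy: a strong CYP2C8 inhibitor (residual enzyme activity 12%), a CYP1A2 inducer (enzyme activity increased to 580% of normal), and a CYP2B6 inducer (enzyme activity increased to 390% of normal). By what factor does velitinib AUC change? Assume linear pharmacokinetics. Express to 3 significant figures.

0.327

The CYP2C8 pathway (33% of clearance) drops to 0.12× activity: 0.33 × 0.12 = 0.0396.
The CYP1A2 pathway (35% of clearance) rises to 5.8× activity: 0.35 × 5.8 = 2.03.
The CYP2B6 pathway (23% of clearance) rises to 3.9× activity: 0.23 × 3.9 = 0.897.
The remaining 9% of clearance is unaffected.
New clearance relative to baseline: 0.0396 + 2.03 + 0.897 + 0.09 = 3.0566.
Net AUC ratio = 1 / 3.0566 = 0.327.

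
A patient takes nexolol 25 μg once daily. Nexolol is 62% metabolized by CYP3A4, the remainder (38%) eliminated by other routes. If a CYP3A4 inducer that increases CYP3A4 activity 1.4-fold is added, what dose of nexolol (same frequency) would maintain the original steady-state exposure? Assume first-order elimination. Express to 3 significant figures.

31.2 μg

The CYP3A4 pathway (62% of clearance) is boosted to 1.4× activity: 0.62 × 1.4 = 0.868.
The remaining 38% of clearance is unaffected.
Relative clearance = 0.868 + 0.38 = 1.248.
Exposure is unchanged when dose changes in proportion to clearance. New dose = 25 μg × 1.248 = 31.2 μg.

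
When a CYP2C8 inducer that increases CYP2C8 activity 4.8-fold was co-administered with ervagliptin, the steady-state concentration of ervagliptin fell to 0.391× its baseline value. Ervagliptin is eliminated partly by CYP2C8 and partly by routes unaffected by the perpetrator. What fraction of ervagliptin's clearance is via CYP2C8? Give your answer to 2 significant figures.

Write x for the fraction cleared via CYP2C8. The observed steady-state concentration change means clearance rose to 1/0.391 = 2.558 of baseline.
Setting x·4.8 + (1 − x) = 2.558 and solving: x = (2.558 − 1)/(4.8 − 1) = 0.41.

0.41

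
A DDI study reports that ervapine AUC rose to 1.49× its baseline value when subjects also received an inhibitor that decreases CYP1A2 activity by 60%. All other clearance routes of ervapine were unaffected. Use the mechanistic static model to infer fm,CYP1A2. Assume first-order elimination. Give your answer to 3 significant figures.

0.548

Let fm be the CYP1A2 fraction. New clearance relative to baseline = fm × 0.4 + (1 − fm).
AUC ratio = 1 / (new CL fraction), so new CL fraction = 1 / 1.49 = 0.6711.
fm × 0.4 + 1 − fm = 0.6711  ⇒  fm × (0.4 − 1) = −0.3289  ⇒  fm = 0.548.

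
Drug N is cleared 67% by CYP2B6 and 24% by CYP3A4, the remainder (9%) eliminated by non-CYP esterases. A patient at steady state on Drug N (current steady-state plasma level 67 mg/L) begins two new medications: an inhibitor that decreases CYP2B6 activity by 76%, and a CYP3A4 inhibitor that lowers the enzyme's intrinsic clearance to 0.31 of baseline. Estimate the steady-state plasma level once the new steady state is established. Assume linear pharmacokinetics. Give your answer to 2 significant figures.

The CYP2B6 pathway (67% of clearance) is reduced to 0.24× activity: 0.67 × 0.24 = 0.1608.
The CYP3A4 pathway (24% of clearance) is reduced to 0.31× activity: 0.24 × 0.31 = 0.0744.
Non-CYP routes (9%) are unchanged.
Relative clearance = 0.1608 + 0.0744 + 0.09 = 0.3252.
New steady-state plasma level = 67 / 0.3252 = 2.1 × 10² mg/L (concentration scales inversely with clearance).

2.1 × 10² mg/L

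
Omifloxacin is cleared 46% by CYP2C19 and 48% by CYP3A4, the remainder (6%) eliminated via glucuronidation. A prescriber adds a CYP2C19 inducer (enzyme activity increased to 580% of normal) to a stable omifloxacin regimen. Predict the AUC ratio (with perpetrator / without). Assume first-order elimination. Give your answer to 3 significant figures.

The CYP2C19 pathway (46% of clearance) is boosted to 5.8× activity: 0.46 × 5.8 = 2.668.
CYP3A4 (48%) and the residual 6% are unaffected.
Relative clearance = 2.668 + 0.48 + 0.06 = 3.208.
Since AUC ∝ 1/CL, the ratio is 1 / 3.208 = 0.312.

0.312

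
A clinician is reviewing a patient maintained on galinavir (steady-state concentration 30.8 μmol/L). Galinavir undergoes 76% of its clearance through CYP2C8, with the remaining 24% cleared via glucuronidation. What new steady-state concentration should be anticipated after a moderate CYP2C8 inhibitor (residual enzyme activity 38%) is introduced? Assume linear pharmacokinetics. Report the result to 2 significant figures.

58 μmol/L

The CYP2C8 pathway (76% of clearance) is reduced to 0.38× activity: 0.76 × 0.38 = 0.2888.
Non-CYP routes (24%) are unchanged.
CL_new/CL_old = 0.2888 + 0.24 = 0.5288.
Steady-state concentration ∝ 1/CL, so new value = 30.8 / 0.5288 = 58 μmol/L.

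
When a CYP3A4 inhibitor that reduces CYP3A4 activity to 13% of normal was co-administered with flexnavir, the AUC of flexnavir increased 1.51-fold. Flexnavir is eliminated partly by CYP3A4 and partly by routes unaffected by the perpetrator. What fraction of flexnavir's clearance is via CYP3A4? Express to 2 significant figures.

Let fm be the CYP3A4 fraction. New clearance relative to baseline = fm × 0.13 + (1 − fm).
AUC ratio = 1 / (new CL fraction), so new CL fraction = 1 / 1.51 = 0.6623.
fm × 0.13 + 1 − fm = 0.6623  ⇒  fm × (0.13 − 1) = −0.3377  ⇒  fm = 0.39.

0.39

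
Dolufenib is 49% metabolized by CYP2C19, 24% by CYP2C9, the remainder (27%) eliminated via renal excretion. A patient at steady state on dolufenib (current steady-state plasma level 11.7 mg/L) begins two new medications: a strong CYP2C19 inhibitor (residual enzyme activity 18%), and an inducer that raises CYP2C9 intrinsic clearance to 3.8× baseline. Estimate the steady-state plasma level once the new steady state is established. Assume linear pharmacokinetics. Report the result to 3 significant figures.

The CYP2C19 pathway (49% of clearance) drops to 0.18× activity: 0.49 × 0.18 = 0.0882.
The CYP2C9 pathway (24% of clearance) rises to 3.8× activity: 0.24 × 3.8 = 0.912.
Non-CYP routes (27%) are unchanged.
CL_new/CL_old = 0.0882 + 0.912 + 0.27 = 1.2702.
New steady-state plasma level = 11.7 / 1.2702 = 9.21 mg/L (concentration scales inversely with clearance).

9.21 mg/L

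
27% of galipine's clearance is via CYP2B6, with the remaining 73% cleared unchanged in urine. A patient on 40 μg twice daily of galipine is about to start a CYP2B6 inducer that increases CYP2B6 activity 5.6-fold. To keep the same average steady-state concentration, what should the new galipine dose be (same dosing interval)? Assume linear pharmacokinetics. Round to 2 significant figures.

90 μg

The CYP2B6 pathway (27% of clearance) rises to 5.6× activity: 0.27 × 5.6 = 1.512.
Non-CYP routes (73%) are unchanged.
Relative clearance = 1.512 + 0.73 = 2.242.
To maintain the same steady-state level, dose must scale with clearance: new dose = 40 × 2.242 = 90 μg.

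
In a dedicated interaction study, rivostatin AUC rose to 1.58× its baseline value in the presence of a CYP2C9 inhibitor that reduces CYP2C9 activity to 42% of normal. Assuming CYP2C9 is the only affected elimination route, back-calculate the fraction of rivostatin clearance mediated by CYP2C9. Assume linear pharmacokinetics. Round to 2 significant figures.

0.63

Let fm be the CYP2C9 fraction. New clearance relative to baseline = fm × 0.42 + (1 − fm).
AUC ratio = 1 / (new CL fraction), so new CL fraction = 1 / 1.58 = 0.6329.
fm × 0.42 + 1 − fm = 0.6329  ⇒  fm × (0.42 − 1) = −0.3671  ⇒  fm = 0.63.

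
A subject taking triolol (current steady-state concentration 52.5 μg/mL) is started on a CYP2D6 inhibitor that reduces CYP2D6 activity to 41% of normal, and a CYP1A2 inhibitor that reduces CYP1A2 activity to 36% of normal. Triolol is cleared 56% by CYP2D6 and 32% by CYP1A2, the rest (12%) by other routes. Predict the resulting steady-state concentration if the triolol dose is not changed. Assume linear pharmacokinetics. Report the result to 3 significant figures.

The CYP2D6 pathway (56% of clearance) is reduced to 0.41× activity: 0.56 × 0.41 = 0.2296.
The CYP1A2 pathway (32% of clearance) falls to 0.36× activity: 0.32 × 0.36 = 0.1152.
Non-CYP routes (12%) are unchanged.
New clearance relative to baseline: 0.2296 + 0.1152 + 0.12 = 0.4648.
Dividing the baseline by the relative clearance: 52.5 / 0.4648 = 113 μg/mL.

113 μg/mL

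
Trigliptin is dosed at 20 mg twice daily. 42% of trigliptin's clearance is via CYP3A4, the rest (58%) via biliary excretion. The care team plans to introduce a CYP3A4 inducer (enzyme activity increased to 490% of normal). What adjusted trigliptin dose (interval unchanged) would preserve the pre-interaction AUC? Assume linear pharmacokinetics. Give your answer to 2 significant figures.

CYP3A4: 0.42 × 4.9 = 2.058
Other: 0.58 (unchanged)
CL_new/CL_old = 2.058 + 0.58 = 2.638.
Exposure is unchanged when dose changes in proportion to clearance. New dose = 20 mg × 2.638 = 53 mg.

53 mg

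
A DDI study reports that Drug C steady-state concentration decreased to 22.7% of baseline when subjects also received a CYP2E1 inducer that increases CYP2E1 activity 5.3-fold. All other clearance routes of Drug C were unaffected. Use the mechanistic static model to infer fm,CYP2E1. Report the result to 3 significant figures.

Call the CYP2E1 fraction fm. After the interaction, CL_new/CL_old = fm × 5.3 + (1 − fm).
Steady-state concentration ratio = 1 / (new CL fraction), so new CL fraction = 1 / 0.227 = 4.405.
fm × 5.3 + 1 − fm = 4.405  ⇒  fm × (5.3 − 1) = 3.405  ⇒  fm = 0.792.

0.792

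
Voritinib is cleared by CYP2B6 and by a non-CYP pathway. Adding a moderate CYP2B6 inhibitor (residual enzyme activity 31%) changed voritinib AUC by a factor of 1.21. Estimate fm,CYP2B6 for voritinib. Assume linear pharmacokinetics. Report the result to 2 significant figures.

Call the CYP2B6 fraction fm. After the interaction, CL_new/CL_old = fm × 0.31 + (1 − fm).
AUC ratio = 1 / (new CL fraction), so new CL fraction = 1 / 1.21 = 0.8264.
fm × 0.31 + 1 − fm = 0.8264  ⇒  fm × (0.31 − 1) = −0.1736  ⇒  fm = 0.25.

0.25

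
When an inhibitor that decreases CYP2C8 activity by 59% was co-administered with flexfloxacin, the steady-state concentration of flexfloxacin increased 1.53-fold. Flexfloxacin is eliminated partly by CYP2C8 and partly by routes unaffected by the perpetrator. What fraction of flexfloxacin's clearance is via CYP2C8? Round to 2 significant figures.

0.59

CL'/CL = 1 / 1.53 = 0.6536
0.41·fm + (1 − fm) = 0.6536
fm = (0.6536 − 1) / (0.41 − 1) = 0.59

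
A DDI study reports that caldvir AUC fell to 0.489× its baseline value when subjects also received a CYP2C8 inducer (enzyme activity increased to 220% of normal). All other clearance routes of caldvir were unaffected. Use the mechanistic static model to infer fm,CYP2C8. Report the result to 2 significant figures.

0.87

CL'/CL = 1 / 0.489 = 2.045
2.2·fm + (1 − fm) = 2.045
fm = (2.045 − 1) / (2.2 − 1) = 0.87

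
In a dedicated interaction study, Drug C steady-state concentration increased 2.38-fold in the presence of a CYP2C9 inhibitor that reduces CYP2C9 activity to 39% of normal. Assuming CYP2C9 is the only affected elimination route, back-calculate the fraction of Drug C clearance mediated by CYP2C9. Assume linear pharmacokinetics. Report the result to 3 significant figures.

0.951

Write x for the fraction cleared via CYP2C9. The observed steady-state concentration change means clearance fell to 1/2.38 = 0.4202 of baseline.
Only the CYP2C9 route changed, so 0.4202 = x·0.39 + (1 − x), giving x = 0.951.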